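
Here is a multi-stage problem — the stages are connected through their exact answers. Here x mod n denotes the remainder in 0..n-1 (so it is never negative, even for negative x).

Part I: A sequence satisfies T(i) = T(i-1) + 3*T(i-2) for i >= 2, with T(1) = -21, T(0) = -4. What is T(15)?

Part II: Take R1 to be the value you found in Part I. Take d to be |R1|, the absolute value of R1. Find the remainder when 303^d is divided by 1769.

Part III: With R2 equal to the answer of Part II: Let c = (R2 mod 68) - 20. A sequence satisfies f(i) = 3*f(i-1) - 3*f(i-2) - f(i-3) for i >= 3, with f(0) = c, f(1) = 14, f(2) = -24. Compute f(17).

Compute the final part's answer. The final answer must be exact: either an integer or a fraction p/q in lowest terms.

-377106

Part I: T(2) = 1*(-21) + 3*(-4) = -33; iterating: T(2)=-33, T(3)=-96, T(4)=-195, T(5)=-483, T(6)=-1068, T(7)=-2517, T(8)=-5721, T(9)=-13272, T(10)=-30435, T(11)=-70251, T(12)=-161556, T(13)=-372309, T(14)=-856977, T(15)=-1973904; answer -1973904
Part II: R1 = -1973904; d = 1973904; squarings mod 1769: 303^1=303, 303^2=1590, 303^4=199, 303^8=683, 303^16=1242, 303^32=1765, 303^64=16, 303^128=256, 303^256=83, 303^512=1582, 303^1024=1358, 303^2048=866, 303^4096=1669, 303^8192=1155, 303^16384=199, 303^32768=683, 303^65536=1242, 303^131072=1765, 303^262144=16, 303^524288=256, 303^1048576=83; 303^1973904 = 303^16 * 303^128 * 303^512 * 303^1024 * 303^2048 * 303^4096 * 303^131072 * 303^262144 * 303^524288 * 303^1048576 = 691 (mod 1769); answer 691
Part III: R2 = 691; c = -9; f(3) = 3*(-24) - 3*(14) - 1*(-9) = -105; iterating: f(3)=-105, f(4)=-257, f(5)=-432, f(6)=-420, f(7)=293, f(8)=2571, f(9)=7254, f(10)=13756, f(11)=16935, f(12)=2283, f(13)=-57712, f(14)=-196920, f(15)=-419907, f(16)=-611249, f(17)=-377106; answer -377106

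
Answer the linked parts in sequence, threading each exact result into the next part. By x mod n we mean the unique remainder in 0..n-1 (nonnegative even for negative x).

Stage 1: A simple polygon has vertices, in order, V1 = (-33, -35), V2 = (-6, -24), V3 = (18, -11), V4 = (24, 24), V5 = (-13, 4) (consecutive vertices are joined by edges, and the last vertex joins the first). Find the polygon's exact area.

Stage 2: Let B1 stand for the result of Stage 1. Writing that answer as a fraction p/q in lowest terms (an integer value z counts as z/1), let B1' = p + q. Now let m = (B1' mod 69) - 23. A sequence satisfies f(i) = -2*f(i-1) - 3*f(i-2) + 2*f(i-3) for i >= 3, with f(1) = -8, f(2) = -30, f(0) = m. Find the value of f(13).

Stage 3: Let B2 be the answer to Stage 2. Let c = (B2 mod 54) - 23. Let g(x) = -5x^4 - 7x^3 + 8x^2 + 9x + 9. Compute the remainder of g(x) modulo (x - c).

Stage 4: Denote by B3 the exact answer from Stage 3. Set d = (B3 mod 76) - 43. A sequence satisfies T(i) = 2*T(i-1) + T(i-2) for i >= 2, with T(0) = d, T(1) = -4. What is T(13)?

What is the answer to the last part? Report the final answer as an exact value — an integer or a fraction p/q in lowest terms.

Stage 1: cross terms: (-33*-24 - -6*-35)=582, (-6*-11 - 18*-24)=498, (18*24 - 24*-11)=696, (24*4 - -13*24)=408, (-13*-35 - -33*4)=587; twice the area = |2771| = 2771; area = 2771/2; answer 2771/2
Stage 2: B1 = 2771/2; threaded value p + q = 2773; m = -10; f(3) = -2*(-30) - 3*(-8) + 2*(-10) = 64; iterating: f(3)=64, f(4)=-54, f(5)=-144, f(6)=578, f(7)=-832, f(8)=-358, f(9)=4368, f(10)=-9326, f(11)=4832, f(12)=27050, f(13)=-87248; answer -87248
Stage 3: B2 = -87248; c = -7; remainder = value at the root: -5*(-7)^4 - 7*(-7)^3 + 8*(-7)^2 + 9*(-7)^1 + 9 = (-12005) + (2401) + (392) + (-63) + (9) = -9266; answer -9266
Stage 4: B3 = -9266; d = -37; T(2) = 2*(-4) + 1*(-37) = -45; iterating: T(2)=-45, T(3)=-94, T(4)=-233, T(5)=-560, T(6)=-1353, T(7)=-3266, T(8)=-7885, T(9)=-19036, T(10)=-45957, T(11)=-110950, T(12)=-267857, T(13)=-646664; answer -646664

-646664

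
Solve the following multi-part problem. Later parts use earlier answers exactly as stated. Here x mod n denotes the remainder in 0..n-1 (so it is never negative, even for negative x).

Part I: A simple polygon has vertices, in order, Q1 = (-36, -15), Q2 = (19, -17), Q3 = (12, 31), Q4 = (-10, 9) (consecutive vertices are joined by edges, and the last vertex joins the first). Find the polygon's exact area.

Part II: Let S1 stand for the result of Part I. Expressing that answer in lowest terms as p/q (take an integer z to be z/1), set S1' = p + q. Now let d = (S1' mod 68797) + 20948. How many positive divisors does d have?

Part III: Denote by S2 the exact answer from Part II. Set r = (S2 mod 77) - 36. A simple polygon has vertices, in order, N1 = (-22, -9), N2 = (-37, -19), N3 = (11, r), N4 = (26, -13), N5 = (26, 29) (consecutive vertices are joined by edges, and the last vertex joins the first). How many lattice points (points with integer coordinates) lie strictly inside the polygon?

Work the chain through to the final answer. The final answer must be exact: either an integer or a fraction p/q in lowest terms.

Part I: cross terms: (-36*-17 - 19*-15)=897, (19*31 - 12*-17)=793, (12*9 - -10*31)=418, (-10*-15 - -36*9)=474; twice the area = |2582| = 2582; area = 1291; answer 1291
Part II: S1 = 1291; threaded value p + q = 1292; d = 22240; 22240 = 2^5 * 5 * 139; number of divisors = (5+1) * (1+1) * (1+1) = 24; answer 24
Part III: S2 = 24; r = -12; cross terms: (-22*-19 - -37*-9)=85, (-37*-12 - 11*-19)=653, (11*-13 - 26*-12)=169, (26*29 - 26*-13)=1092, (26*-9 - -22*29)=404; twice the area = |2403| = 2403; area = 2403/2; boundary points = 5 + 1 + 1 + 42 + 2 = 51; strictly interior points = area - boundary/2 + 1 = 1177; answer 1177

1177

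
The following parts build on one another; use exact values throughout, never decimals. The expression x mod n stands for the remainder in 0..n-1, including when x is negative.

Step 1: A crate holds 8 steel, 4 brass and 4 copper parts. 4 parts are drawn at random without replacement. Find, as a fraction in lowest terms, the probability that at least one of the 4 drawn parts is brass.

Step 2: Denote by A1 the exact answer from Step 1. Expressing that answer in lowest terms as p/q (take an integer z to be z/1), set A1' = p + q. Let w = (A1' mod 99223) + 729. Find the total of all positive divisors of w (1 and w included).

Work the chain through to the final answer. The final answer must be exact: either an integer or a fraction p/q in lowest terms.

2352

Step 1: total draws C(16,4) = 1820; complement C(12,4) = 495; favorable 1820 - 495 = 1325; P = 265/364; answer 265/364
Step 2: A1 = 265/364; threaded value p + q = 629; w = 1358; 1358 = 2 * 7 * 97; sigma = (1 + 2) * (1 + 7) * (1 + 97) = 3 * 8 * 98 = 2352; answer 2352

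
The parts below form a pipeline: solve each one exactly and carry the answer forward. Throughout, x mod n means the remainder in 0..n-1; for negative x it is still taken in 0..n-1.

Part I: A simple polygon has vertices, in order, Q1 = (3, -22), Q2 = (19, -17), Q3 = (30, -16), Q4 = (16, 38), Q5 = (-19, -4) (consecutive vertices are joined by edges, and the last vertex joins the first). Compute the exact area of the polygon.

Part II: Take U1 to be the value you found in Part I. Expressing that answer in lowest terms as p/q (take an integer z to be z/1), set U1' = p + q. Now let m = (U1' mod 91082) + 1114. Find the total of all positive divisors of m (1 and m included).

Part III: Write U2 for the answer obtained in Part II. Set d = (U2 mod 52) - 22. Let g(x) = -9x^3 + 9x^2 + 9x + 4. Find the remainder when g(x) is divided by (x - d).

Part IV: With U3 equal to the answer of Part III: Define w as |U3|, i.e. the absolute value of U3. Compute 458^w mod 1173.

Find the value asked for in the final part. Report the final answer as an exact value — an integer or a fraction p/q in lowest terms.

Part I: cross terms: (3*-17 - 19*-22)=367, (19*-16 - 30*-17)=206, (30*38 - 16*-16)=1396, (16*-4 - -19*38)=658, (-19*-22 - 3*-4)=430; twice the area = |3057| = 3057; area = 3057/2; answer 3057/2
Part II: U1 = 3057/2; threaded value p + q = 3059; m = 4173; 4173 = 3 * 13 * 107; sigma = (1 + 3) * (1 + 13) * (1 + 107) = 4 * 14 * 108 = 6048; answer 6048
Part III: U2 = 6048; d = -6; remainder = value at the root: -9*(-6)^3 + 9*(-6)^2 + 9*(-6)^1 + 4 = (1944) + (324) + (-54) + (4) = 2218; answer 2218
Part IV: U3 = 2218; w = 2218; squarings mod 1173: 458^1=458, 458^2=970, 458^4=154, 458^8=256, 458^16=1021, 458^32=817, 458^64=52, 458^128=358, 458^256=307, 458^512=409, 458^1024=715, 458^2048=970; 458^2218 = 458^2 * 458^8 * 458^32 * 458^128 * 458^2048 = 358 (mod 1173); answer 358

358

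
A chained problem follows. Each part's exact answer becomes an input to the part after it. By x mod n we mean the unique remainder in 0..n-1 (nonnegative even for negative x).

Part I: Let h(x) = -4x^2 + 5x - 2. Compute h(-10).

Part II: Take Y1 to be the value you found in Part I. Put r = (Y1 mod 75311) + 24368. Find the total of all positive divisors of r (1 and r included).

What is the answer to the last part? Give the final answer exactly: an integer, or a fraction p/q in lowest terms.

100776

Part I: -4*(-10)^2 + 5*(-10)^1 - 2 = (-400) + (-50) + (-2) = -452; answer -452
Part II: Y1 = -452; r = 99227; 99227 = 67 * 1481; sigma = (1 + 67) * (1 + 1481) = 68 * 1482 = 100776; answer 100776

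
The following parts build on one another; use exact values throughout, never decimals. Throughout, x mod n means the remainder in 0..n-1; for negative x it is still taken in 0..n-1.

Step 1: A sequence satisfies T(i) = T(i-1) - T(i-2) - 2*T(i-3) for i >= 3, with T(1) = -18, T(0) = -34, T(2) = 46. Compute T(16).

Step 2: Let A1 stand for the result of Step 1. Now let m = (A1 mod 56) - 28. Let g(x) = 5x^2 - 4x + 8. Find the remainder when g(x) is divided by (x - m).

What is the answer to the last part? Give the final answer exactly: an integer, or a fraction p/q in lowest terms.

36

Step 1: T(3) = 1*(46) - 1*(-18) - 2*(-34) = 132; iterating: T(3)=132, T(4)=122, T(5)=-102, T(6)=-488, T(7)=-630, T(8)=62, T(9)=1668, T(10)=2866, T(11)=1074, T(12)=-5128, T(13)=-11934, T(14)=-8954, T(15)=13236, T(16)=46058; answer 46058
Step 2: A1 = 46058; m = -2; remainder = value at the root: 5*(-2)^2 - 4*(-2)^1 + 8 = (20) + (8) + (8) = 36; answer 36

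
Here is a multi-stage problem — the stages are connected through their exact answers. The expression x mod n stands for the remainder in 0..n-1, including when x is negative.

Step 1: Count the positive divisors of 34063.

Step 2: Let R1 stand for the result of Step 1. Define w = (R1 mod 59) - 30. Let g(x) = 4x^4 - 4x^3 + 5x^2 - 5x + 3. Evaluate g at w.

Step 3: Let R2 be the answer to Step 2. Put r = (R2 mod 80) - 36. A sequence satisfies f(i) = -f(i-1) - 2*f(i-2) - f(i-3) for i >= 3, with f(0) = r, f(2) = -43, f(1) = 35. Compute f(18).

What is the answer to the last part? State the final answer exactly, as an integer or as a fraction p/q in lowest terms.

Step 1: 34063 = 23 * 1481; number of divisors = (1+1) * (1+1) = 4; answer 4
Step 2: R1 = 4; w = -26; 4*(-26)^4 - 4*(-26)^3 + 5*(-26)^2 - 5*(-26)^1 + 3 = (1827904) + (70304) + (3380) + (130) + (3) = 1901721; answer 1901721
Step 3: R2 = 1901721; r = 5; f(3) = -1*(-43) - 2*(35) - 1*(5) = -32; iterating: f(3)=-32, f(4)=83, f(5)=24, f(6)=-158, f(7)=27, f(8)=265, f(9)=-161, f(10)=-396, f(11)=453, f(12)=500, f(13)=-1010, f(14)=-443, f(15)=1963, f(16)=-67, f(17)=-3416, f(18)=1587; answer 1587

1587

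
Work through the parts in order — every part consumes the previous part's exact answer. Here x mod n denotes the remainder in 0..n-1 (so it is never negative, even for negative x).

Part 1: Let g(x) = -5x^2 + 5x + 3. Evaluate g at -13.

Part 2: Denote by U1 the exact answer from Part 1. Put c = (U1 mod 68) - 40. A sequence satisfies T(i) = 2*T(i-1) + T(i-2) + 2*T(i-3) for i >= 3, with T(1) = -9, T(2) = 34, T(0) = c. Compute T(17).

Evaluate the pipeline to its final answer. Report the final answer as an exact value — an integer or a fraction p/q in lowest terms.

55188077

Part 1: -5*(-13)^2 + 5*(-13)^1 + 3 = (-845) + (-65) + (3) = -907; answer -907
Part 2: U1 = -907; c = 5; T(3) = 2*(34) + 1*(-9) + 2*(5) = 69; iterating: T(3)=69, T(4)=154, T(5)=445, T(6)=1182, T(7)=3117, T(8)=8306, T(9)=22093, T(10)=58726, T(11)=156157, T(12)=415226, T(13)=1104061, T(14)=2935662, T(15)=7805837, T(16)=20755458, T(17)=55188077; answer 55188077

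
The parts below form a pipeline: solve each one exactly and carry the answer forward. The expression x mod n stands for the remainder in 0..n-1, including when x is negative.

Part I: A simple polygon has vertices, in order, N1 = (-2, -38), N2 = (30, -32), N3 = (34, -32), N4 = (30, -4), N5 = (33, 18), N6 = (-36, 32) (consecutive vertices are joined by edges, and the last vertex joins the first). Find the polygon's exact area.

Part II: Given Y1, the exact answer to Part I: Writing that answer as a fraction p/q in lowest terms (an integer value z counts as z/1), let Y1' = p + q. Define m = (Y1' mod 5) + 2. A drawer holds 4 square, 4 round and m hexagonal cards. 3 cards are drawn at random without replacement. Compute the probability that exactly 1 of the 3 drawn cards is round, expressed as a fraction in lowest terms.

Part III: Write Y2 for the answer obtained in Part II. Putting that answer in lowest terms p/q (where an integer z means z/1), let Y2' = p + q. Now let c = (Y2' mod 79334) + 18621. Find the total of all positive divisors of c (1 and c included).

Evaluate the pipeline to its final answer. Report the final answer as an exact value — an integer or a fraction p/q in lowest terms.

35028

Part I: cross terms: (-2*-32 - 30*-38)=1204, (30*-32 - 34*-32)=128, (34*-4 - 30*-32)=824, (30*18 - 33*-4)=672, (33*32 - -36*18)=1704, (-36*-38 - -2*32)=1432; twice the area = |5964| = 5964; area = 2982; answer 2982
Part II: Y1 = 2982; threaded value p + q = 2983; m = 5; total draws C(13,3) = 286; favorable C(4,1)*C(9,2) = 144; P = 72/143; answer 72/143
Part III: Y2 = 72/143; threaded value p + q = 215; c = 18836; 18836 = 2^2 * 17 * 277; sigma = (1 + 2 + 4) * (1 + 17) * (1 + 277) = 7 * 18 * 278 = 35028; answer 35028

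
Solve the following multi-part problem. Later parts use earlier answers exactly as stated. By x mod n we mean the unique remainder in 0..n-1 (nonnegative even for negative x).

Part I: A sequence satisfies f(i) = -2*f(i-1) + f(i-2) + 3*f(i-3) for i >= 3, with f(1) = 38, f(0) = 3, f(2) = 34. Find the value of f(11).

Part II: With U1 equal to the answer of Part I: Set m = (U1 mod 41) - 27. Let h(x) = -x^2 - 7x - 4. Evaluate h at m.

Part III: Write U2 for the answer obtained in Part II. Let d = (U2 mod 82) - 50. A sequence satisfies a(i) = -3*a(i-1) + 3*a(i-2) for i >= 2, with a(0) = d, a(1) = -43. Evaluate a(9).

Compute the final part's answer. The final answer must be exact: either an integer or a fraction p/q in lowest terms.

Part I: f(3) = -2*(34) + 1*(38) + 3*(3) = -21; iterating: f(3)=-21, f(4)=190, f(5)=-299, f(6)=725, f(7)=-1179, f(8)=2186, f(9)=-3376, f(10)=5401, f(11)=-7620; answer -7620
Part II: U1 = -7620; m = -21; -1*(-21)^2 - 7*(-21)^1 - 4 = (-441) + (147) + (-4) = -298; answer -298
Part III: U2 = -298; d = -20; a(2) = -3*(-43) + 3*(-20) = 69; iterating: a(2)=69, a(3)=-336, a(4)=1215, a(5)=-4653, a(6)=17604, a(7)=-66771, a(8)=253125, a(9)=-959688; answer -959688

-959688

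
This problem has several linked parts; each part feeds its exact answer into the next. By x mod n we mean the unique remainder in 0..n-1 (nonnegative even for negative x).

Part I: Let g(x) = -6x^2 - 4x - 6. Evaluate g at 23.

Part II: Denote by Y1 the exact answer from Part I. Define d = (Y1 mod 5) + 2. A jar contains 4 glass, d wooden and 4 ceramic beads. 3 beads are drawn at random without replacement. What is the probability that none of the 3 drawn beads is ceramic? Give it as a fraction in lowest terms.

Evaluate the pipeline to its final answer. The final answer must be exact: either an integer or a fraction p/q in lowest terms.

42/143

Part I: -6*(23)^2 - 4*(23)^1 - 6 = (-3174) + (-92) + (-6) = -3272; answer -3272
Part II: Y1 = -3272; d = 5; total draws C(13,3) = 286; favorable C(9,3) = 84; P = 42/143; answer 42/143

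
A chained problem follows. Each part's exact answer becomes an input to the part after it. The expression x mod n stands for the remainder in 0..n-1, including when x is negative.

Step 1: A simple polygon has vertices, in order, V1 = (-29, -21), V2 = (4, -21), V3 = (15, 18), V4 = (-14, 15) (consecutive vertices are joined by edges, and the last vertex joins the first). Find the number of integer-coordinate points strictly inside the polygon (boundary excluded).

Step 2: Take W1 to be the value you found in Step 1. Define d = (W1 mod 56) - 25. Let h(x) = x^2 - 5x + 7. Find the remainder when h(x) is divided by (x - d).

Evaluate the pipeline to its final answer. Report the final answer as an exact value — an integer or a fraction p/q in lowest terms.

Step 1: cross terms: (-29*-21 - 4*-21)=693, (4*18 - 15*-21)=387, (15*15 - -14*18)=477, (-14*-21 - -29*15)=729; twice the area = |2286| = 2286; area = 1143; boundary points = 33 + 1 + 1 + 3 = 38; strictly interior points = area - boundary/2 + 1 = 1125; answer 1125
Step 2: W1 = 1125; d = -20; remainder = value at the root: 1*(-20)^2 - 5*(-20)^1 + 7 = (400) + (100) + (7) = 507; answer 507

507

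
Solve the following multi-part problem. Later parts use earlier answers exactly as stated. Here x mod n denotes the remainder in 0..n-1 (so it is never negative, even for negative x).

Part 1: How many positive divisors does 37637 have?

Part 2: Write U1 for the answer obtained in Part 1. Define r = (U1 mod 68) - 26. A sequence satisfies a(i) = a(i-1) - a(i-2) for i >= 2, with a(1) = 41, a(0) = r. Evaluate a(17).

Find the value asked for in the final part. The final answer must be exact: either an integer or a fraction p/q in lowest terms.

Part 1: 37637 = 61 * 617; number of divisors = (1+1) * (1+1) = 4; answer 4
Part 2: U1 = 4; r = -22; a(2) = 1*(41) - 1*(-22) = 63; iterating: a(2)=63, a(3)=22, a(4)=-41, a(5)=-63, a(6)=-22, a(7)=41, a(8)=63, a(9)=22, a(10)=-41, a(11)=-63, a(12)=-22, a(13)=41, a(14)=63, a(15)=22, a(16)=-41, a(17)=-63; answer -63

-63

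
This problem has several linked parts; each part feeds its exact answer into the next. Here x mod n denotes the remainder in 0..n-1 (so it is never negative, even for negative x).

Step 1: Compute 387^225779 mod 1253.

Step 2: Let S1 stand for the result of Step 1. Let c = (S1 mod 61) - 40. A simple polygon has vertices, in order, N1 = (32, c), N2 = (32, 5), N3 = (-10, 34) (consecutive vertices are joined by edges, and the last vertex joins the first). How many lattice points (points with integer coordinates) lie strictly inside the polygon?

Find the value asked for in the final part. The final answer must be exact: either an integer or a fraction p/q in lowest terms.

Step 1: squarings mod 1253: 387^1=387, 387^2=662, 387^4=947, 387^8=914, 387^16=898, 387^32=725, 387^64=618, 387^128=1012, 387^256=443, 387^512=781, 387^1024=1003, 387^2048=1103, 387^4096=1199, 387^8192=410, 387^16384=198, 387^32768=361, 387^65536=9, 387^131072=81; 387^225779 = 387^1 * 387^2 * 387^16 * 387^32 * 387^64 * 387^128 * 387^256 * 387^4096 * 387^8192 * 387^16384 * 387^65536 * 387^131072 = 340 (mod 1253); answer 340
Step 2: S1 = 340; c = -5; cross terms: (32*5 - 32*-5)=320, (32*34 - -10*5)=1138, (-10*-5 - 32*34)=-1038; twice the area = |420| = 420; area = 210; boundary points = 10 + 1 + 3 = 14; strictly interior points = area - boundary/2 + 1 = 204; answer 204

204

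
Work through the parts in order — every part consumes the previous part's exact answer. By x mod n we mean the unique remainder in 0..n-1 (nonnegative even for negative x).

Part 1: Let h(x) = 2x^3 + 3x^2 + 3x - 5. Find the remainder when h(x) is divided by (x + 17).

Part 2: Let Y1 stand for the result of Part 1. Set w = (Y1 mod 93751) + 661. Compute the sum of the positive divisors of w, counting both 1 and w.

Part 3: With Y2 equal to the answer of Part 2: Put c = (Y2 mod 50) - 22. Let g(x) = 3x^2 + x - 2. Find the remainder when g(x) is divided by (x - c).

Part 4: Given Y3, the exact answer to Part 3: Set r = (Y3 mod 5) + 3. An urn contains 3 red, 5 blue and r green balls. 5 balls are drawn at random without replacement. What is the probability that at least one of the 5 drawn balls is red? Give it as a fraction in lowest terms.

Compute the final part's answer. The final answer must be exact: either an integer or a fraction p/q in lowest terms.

Part 1: remainder = value at the root: 2*(-17)^3 + 3*(-17)^2 + 3*(-17)^1 - 5 = (-9826) + (867) + (-51) + (-5) = -9015; answer -9015
Part 2: Y1 = -9015; w = 85397; 85397 = 13 * 6569; sigma = (1 + 13) * (1 + 6569) = 14 * 6570 = 91980; answer 91980
Part 3: Y2 = 91980; c = 8; remainder = value at the root: 3*(8)^2 + 1*(8)^1 - 2 = (192) + (8) + (-2) = 198; answer 198
Part 4: Y3 = 198; r = 6; total draws C(14,5) = 2002; complement C(11,5) = 462; favorable 2002 - 462 = 1540; P = 10/13; answer 10/13

10/13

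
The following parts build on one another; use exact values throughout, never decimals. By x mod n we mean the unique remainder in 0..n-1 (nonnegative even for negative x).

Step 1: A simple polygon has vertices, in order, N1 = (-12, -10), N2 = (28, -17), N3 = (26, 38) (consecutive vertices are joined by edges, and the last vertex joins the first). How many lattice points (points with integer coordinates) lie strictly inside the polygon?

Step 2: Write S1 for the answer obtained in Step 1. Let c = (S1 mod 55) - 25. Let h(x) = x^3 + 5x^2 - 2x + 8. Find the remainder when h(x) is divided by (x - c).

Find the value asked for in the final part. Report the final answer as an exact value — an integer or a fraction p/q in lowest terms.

13032

Step 1: cross terms: (-12*-17 - 28*-10)=484, (28*38 - 26*-17)=1506, (26*-10 - -12*38)=196; twice the area = |2186| = 2186; area = 1093; boundary points = 1 + 1 + 2 = 4; strictly interior points = area - boundary/2 + 1 = 1092; answer 1092
Step 2: S1 = 1092; c = 22; remainder = value at the root: 1*(22)^3 + 5*(22)^2 - 2*(22)^1 + 8 = (10648) + (2420) + (-44) + (8) = 13032; answer 13032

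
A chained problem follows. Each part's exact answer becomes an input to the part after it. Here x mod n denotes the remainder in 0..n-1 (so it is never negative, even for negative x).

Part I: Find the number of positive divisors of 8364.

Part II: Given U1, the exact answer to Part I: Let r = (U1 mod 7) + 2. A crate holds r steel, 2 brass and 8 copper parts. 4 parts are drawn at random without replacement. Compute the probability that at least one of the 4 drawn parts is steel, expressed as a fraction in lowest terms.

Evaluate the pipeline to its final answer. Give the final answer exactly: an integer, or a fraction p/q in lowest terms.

11/13

Part I: 8364 = 2^2 * 3 * 17 * 41; number of divisors = (2+1) * (1+1) * (1+1) * (1+1) = 24; answer 24
Part II: U1 = 24; r = 5; total draws C(15,4) = 1365; complement C(10,4) = 210; favorable 1365 - 210 = 1155; P = 11/13; answer 11/13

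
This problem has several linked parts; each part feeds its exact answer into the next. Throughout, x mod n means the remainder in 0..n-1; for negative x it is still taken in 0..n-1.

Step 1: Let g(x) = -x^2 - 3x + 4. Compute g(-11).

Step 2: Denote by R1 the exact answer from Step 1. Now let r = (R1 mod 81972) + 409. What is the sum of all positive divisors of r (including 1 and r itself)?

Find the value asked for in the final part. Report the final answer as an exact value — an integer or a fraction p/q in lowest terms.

Step 1: -1*(-11)^2 - 3*(-11)^1 + 4 = (-121) + (33) + (4) = -84; answer -84
Step 2: R1 = -84; r = 82297; 82297 = 17 * 47 * 103; sigma = (1 + 17) * (1 + 47) * (1 + 103) = 18 * 48 * 104 = 89856; answer 89856

89856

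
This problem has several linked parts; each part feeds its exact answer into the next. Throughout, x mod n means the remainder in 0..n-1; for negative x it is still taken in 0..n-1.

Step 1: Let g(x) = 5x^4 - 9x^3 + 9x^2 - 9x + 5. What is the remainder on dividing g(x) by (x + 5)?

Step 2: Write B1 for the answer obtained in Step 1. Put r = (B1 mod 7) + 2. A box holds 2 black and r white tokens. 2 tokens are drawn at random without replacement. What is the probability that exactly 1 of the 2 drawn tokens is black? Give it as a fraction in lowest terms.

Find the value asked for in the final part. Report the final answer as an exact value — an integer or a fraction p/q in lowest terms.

Step 1: remainder = value at the root: 5*(-5)^4 - 9*(-5)^3 + 9*(-5)^2 - 9*(-5)^1 + 5 = (3125) + (1125) + (225) + (45) + (5) = 4525; answer 4525
Step 2: B1 = 4525; r = 5; total draws C(7,2) = 21; favorable C(2,1)*C(5,1) = 10; P = 10/21; answer 10/21

10/21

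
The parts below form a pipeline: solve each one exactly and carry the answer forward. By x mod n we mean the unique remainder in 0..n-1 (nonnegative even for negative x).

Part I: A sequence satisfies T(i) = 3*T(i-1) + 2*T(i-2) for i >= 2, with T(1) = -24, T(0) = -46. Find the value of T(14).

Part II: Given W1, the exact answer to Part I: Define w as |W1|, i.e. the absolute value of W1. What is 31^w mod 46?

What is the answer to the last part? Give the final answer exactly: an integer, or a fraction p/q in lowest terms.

41

Part I: T(2) = 3*(-24) + 2*(-46) = -164; iterating: T(2)=-164, T(3)=-540, T(4)=-1948, T(5)=-6924, T(6)=-24668, T(7)=-87852, T(8)=-312892, T(9)=-1114380, T(10)=-3968924, T(11)=-14135532, T(12)=-50344444, T(13)=-179304396, T(14)=-638602076; answer -638602076
Part II: W1 = -638602076; w = 638602076; squarings mod 46: 31^1=31, 31^2=41, 31^4=25, 31^8=27, 31^16=39, 31^32=3, 31^64=9, 31^128=35, 31^256=29, 31^512=13, 31^1024=31, 31^2048=41, 31^4096=25, 31^8192=27, 31^16384=39, 31^32768=3, 31^65536=9, 31^131072=35, 31^262144=29, 31^524288=13, 31^1048576=31, 31^2097152=41, 31^4194304=25, 31^8388608=27, 31^16777216=39, 31^33554432=3, 31^67108864=9, 31^134217728=35, 31^268435456=29, 31^536870912=13; 31^638602076 = 31^4 * 31^8 * 31^16 * 31^64 * 31^256 * 31^512 * 31^2048 * 31^16384 * 31^1048576 * 31^33554432 * 31^67108864 * 31^536870912 = 41 (mod 46); answer 41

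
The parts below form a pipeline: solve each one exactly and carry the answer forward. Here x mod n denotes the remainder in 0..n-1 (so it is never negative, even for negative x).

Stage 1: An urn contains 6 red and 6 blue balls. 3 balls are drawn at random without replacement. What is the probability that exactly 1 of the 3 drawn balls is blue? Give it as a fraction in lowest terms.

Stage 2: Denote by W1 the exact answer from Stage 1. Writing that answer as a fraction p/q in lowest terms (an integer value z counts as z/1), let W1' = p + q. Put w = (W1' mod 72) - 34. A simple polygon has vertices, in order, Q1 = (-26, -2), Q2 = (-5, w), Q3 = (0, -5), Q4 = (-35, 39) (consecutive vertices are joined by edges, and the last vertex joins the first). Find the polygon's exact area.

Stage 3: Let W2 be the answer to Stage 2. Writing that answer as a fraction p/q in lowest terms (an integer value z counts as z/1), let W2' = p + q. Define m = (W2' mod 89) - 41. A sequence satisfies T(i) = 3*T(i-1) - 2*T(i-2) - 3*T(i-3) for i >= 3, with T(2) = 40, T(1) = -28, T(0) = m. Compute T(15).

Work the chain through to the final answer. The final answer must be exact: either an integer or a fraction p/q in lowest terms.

1019828

Stage 1: total draws C(12,3) = 220; favorable C(6,1)*C(6,2) = 90; P = 9/22; answer 9/22
Stage 2: W1 = 9/22; threaded value p + q = 31; w = -3; cross terms: (-26*-3 - -5*-2)=68, (-5*-5 - 0*-3)=25, (0*39 - -35*-5)=-175, (-35*-2 - -26*39)=1084; twice the area = |1002| = 1002; area = 501; answer 501
Stage 3: W2 = 501; threaded value p + q = 502; m = 16; T(3) = 3*(40) - 2*(-28) - 3*(16) = 128; iterating: T(3)=128, T(4)=388, T(5)=788, T(6)=1204, T(7)=872, T(8)=-2156, T(9)=-11824, T(10)=-33776, T(11)=-71212, T(12)=-110612, T(13)=-88084, T(14)=170608, T(15)=1019828; answer 1019828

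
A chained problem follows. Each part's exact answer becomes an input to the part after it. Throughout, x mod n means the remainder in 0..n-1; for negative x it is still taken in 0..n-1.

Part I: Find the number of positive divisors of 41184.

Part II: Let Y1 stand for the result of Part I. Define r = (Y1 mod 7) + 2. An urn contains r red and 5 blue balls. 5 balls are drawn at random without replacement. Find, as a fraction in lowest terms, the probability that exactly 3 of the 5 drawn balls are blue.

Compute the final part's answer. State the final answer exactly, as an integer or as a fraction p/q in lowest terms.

10/21

Part I: 41184 = 2^5 * 3^2 * 11 * 13; number of divisors = (5+1) * (2+1) * (1+1) * (1+1) = 72; answer 72
Part II: Y1 = 72; r = 4; total draws C(9,5) = 126; favorable C(5,3)*C(4,2) = 60; P = 10/21; answer 10/21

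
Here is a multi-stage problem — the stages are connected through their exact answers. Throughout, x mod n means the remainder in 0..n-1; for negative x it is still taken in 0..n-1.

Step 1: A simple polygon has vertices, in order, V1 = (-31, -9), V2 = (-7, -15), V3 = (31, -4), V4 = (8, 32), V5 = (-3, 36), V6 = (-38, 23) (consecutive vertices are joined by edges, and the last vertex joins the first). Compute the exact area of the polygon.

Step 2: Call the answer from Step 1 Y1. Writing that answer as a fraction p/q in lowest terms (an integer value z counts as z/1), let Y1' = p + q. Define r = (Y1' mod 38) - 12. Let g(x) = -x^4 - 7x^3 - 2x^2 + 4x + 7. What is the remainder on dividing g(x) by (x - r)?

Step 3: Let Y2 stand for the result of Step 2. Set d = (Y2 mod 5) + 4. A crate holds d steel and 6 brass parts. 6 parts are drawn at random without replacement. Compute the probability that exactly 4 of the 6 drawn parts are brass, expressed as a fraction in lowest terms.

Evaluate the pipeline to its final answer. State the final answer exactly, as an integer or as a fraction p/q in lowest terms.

25/77

Step 1: cross terms: (-31*-15 - -7*-9)=402, (-7*-4 - 31*-15)=493, (31*32 - 8*-4)=1024, (8*36 - -3*32)=384, (-3*23 - -38*36)=1299, (-38*-9 - -31*23)=1055; twice the area = |4657| = 4657; area = 4657/2; answer 4657/2
Step 2: Y1 = 4657/2; threaded value p + q = 4659; r = 11; remainder = value at the root: -1*(11)^4 - 7*(11)^3 - 2*(11)^2 + 4*(11)^1 + 7 = (-14641) + (-9317) + (-242) + (44) + (7) = -24149; answer -24149
Step 3: Y2 = -24149; d = 5; total draws C(11,6) = 462; favorable C(6,4)*C(5,2) = 150; P = 25/77; answer 25/77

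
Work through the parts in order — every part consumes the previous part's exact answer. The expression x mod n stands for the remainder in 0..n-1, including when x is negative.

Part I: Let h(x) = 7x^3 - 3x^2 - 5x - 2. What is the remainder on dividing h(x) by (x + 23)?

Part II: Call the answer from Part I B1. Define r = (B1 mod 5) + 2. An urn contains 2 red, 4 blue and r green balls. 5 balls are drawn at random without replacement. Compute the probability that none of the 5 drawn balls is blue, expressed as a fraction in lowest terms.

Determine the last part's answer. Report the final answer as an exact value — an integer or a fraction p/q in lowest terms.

Part I: remainder = value at the root: 7*(-23)^3 - 3*(-23)^2 - 5*(-23)^1 - 2 = (-85169) + (-1587) + (115) + (-2) = -86643; answer -86643
Part II: B1 = -86643; r = 4; total draws C(10,5) = 252; favorable C(6,5) = 6; P = 1/42; answer 1/42

1/42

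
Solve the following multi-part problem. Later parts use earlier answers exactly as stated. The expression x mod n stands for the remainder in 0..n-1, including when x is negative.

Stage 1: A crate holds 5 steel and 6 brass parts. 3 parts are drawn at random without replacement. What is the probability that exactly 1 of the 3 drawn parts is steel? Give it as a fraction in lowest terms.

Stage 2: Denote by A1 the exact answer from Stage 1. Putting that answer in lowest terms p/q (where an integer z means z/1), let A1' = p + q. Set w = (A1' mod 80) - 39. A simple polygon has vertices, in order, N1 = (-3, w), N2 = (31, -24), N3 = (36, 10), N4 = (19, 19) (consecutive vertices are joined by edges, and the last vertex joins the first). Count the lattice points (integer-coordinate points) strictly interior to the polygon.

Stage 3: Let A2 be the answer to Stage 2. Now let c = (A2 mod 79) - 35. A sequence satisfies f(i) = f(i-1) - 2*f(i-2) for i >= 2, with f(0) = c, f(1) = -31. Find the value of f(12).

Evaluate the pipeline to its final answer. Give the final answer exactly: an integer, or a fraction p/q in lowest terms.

Stage 1: total draws C(11,3) = 165; favorable C(5,1)*C(6,2) = 75; P = 5/11; answer 5/11
Stage 2: A1 = 5/11; threaded value p + q = 16; w = -23; cross terms: (-3*-24 - 31*-23)=785, (31*10 - 36*-24)=1174, (36*19 - 19*10)=494, (19*-23 - -3*19)=-380; twice the area = |2073| = 2073; area = 2073/2; boundary points = 1 + 1 + 1 + 2 = 5; strictly interior points = area - boundary/2 + 1 = 1035; answer 1035
Stage 3: A2 = 1035; c = -27; f(2) = 1*(-31) - 2*(-27) = 23; iterating: f(2)=23, f(3)=85, f(4)=39, f(5)=-131, f(6)=-209, f(7)=53, f(8)=471, f(9)=365, f(10)=-577, f(11)=-1307, f(12)=-153; answer -153

-153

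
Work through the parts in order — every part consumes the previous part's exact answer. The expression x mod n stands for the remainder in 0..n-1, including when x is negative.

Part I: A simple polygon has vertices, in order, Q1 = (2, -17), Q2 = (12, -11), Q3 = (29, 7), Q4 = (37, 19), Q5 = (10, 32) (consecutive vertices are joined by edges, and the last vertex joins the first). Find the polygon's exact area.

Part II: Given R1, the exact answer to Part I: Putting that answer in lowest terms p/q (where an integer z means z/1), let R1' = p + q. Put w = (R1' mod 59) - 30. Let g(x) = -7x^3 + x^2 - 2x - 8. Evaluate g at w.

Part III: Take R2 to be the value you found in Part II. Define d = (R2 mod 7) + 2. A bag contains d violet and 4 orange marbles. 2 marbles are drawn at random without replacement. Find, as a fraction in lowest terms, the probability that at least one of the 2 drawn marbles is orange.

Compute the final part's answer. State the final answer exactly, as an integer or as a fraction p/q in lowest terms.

Part I: cross terms: (2*-11 - 12*-17)=182, (12*7 - 29*-11)=403, (29*19 - 37*7)=292, (37*32 - 10*19)=994, (10*-17 - 2*32)=-234; twice the area = |1637| = 1637; area = 1637/2; answer 1637/2
Part II: R1 = 1637/2; threaded value p + q = 1639; w = 16; -7*(16)^3 + 1*(16)^2 - 2*(16)^1 - 8 = (-28672) + (256) + (-32) + (-8) = -28456; answer -28456
Part III: R2 = -28456; d = 8; total draws C(12,2) = 66; complement C(8,2) = 28; favorable 66 - 28 = 38; P = 19/33; answer 19/33

19/33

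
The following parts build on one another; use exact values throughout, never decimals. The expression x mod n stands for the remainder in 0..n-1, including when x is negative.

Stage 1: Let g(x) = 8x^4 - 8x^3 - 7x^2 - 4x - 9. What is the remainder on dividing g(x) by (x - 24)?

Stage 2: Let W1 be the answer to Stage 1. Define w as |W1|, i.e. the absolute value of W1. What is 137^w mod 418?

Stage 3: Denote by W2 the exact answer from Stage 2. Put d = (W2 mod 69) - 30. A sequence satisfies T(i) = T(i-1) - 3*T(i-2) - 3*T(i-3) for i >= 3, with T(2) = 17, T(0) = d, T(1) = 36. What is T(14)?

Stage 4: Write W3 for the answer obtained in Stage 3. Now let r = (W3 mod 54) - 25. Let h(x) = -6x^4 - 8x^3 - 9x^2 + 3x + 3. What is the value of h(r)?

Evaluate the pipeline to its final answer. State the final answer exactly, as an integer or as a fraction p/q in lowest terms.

-21077

Stage 1: remainder = value at the root: 8*(24)^4 - 8*(24)^3 - 7*(24)^2 - 4*(24)^1 - 9 = (2654208) + (-110592) + (-4032) + (-96) + (-9) = 2539479; answer 2539479
Stage 2: W1 = 2539479; w = 2539479; squarings mod 418: 137^1=137, 137^2=377, 137^4=9, 137^8=81, 137^16=291, 137^32=245, 137^64=251, 137^128=301, 137^256=313, 137^512=157, 137^1024=405, 137^2048=169, 137^4096=137, 137^8192=377, 137^16384=9, 137^32768=81, 137^65536=291, 137^131072=245, 137^262144=251, 137^524288=301, 137^1048576=313, 137^2097152=157; 137^2539479 = 137^1 * 137^2 * 137^4 * 137^16 * 137^64 * 137^128 * 137^256 * 137^512 * 137^1024 * 137^2048 * 137^4096 * 137^8192 * 137^32768 * 137^131072 * 137^262144 * 137^2097152 = 273 (mod 418); answer 273
Stage 3: W2 = 273; d = 36; T(3) = 1*(17) - 3*(36) - 3*(36) = -199; iterating: T(3)=-199, T(4)=-358, T(5)=188, T(6)=1859, T(7)=2369, T(8)=-3772, T(9)=-16456, T(10)=-12247, T(11)=48437, T(12)=134546, T(13)=25976, T(14)=-522973; answer -522973
Stage 4: W3 = -522973; r = -8; -6*(-8)^4 - 8*(-8)^3 - 9*(-8)^2 + 3*(-8)^1 + 3 = (-24576) + (4096) + (-576) + (-24) + (3) = -21077; answer -21077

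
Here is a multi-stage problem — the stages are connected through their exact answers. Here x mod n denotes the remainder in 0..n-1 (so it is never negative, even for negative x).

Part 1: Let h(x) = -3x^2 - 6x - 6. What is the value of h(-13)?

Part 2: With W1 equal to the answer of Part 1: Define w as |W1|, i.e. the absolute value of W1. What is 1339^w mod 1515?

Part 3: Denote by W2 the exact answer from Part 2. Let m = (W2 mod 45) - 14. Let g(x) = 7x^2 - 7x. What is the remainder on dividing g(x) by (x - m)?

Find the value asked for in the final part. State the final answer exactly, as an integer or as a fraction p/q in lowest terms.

Part 1: -3*(-13)^2 - 6*(-13)^1 - 6 = (-507) + (78) + (-6) = -435; answer -435
Part 2: W1 = -435; w = 435; squarings mod 1515: 1339^1=1339, 1339^2=676, 1339^4=961, 1339^8=886, 1339^16=226, 1339^32=1081, 1339^64=496, 1339^128=586, 1339^256=1006; 1339^435 = 1339^1 * 1339^2 * 1339^16 * 1339^32 * 1339^128 * 1339^256 = 1354 (mod 1515); answer 1354
Part 3: W2 = 1354; m = -10; remainder = value at the root: 7*(-10)^2 - 7*(-10)^1 = (700) + (70) = 770; answer 770

770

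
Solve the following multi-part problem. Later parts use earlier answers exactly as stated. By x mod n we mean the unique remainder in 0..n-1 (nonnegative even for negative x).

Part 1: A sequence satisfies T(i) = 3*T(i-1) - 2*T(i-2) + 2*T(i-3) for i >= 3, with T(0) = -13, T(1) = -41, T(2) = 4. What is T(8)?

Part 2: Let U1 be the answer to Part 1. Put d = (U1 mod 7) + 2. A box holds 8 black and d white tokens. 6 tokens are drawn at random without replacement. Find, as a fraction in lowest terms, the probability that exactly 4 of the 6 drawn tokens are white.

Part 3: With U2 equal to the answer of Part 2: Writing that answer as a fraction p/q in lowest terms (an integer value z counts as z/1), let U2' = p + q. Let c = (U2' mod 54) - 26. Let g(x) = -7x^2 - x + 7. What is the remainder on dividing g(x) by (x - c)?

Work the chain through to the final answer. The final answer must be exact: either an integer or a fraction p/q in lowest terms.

Part 1: T(3) = 3*(4) - 2*(-41) + 2*(-13) = 68; iterating: T(3)=68, T(4)=114, T(5)=214, T(6)=550, T(7)=1450, T(8)=3678; answer 3678
Part 2: U1 = 3678; d = 5; total draws C(13,6) = 1716; favorable C(5,4)*C(8,2) = 140; P = 35/429; answer 35/429
Part 3: U2 = 35/429; threaded value p + q = 464; c = 6; remainder = value at the root: -7*(6)^2 - 1*(6)^1 + 7 = (-252) + (-6) + (7) = -251; answer -251

-251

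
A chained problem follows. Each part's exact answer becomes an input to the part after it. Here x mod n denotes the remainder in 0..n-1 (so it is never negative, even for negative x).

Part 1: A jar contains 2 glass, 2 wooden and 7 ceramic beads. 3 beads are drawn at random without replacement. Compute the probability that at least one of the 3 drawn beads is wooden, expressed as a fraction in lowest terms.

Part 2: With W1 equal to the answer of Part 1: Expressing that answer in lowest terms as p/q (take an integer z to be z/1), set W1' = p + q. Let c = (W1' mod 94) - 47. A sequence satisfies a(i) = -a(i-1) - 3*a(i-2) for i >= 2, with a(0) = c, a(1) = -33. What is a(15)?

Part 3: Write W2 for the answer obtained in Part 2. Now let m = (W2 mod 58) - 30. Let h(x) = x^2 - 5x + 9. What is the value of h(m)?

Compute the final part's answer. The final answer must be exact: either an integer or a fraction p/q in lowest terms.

Part 1: total draws C(11,3) = 165; complement C(9,3) = 84; favorable 165 - 84 = 81; P = 27/55; answer 27/55
Part 2: W1 = 27/55; threaded value p + q = 82; c = 35; a(2) = -1*(-33) - 3*(35) = -72; iterating: a(2)=-72, a(3)=171, a(4)=45, a(5)=-558, a(6)=423, a(7)=1251, a(8)=-2520, a(9)=-1233, a(10)=8793, a(11)=-5094, a(12)=-21285, a(13)=36567, a(14)=27288, a(15)=-136989; answer -136989
Part 3: W2 = -136989; m = -23; 1*(-23)^2 - 5*(-23)^1 + 9 = (529) + (115) + (9) = 653; answer 653

653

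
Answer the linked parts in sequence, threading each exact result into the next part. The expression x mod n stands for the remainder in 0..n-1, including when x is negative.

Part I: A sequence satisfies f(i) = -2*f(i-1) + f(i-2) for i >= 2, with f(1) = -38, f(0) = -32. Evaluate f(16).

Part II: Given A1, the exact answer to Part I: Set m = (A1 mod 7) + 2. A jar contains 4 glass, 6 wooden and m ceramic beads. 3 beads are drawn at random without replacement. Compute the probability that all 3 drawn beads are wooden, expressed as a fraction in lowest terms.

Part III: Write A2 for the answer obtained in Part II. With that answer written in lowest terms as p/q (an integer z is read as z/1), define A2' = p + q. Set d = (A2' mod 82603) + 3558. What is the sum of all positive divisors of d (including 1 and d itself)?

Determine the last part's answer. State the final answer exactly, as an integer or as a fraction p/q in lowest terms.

Part I: f(2) = -2*(-38) + 1*(-32) = 44; iterating: f(2)=44, f(3)=-126, f(4)=296, f(5)=-718, f(6)=1732, f(7)=-4182, f(8)=10096, f(9)=-24374, f(10)=58844, f(11)=-142062, f(12)=342968, f(13)=-827998, f(14)=1998964, f(15)=-4825926, f(16)=11650816; answer 11650816
Part II: A1 = 11650816; m = 4; total draws C(14,3) = 364; favorable C(6,3) = 20; P = 5/91; answer 5/91
Part III: A2 = 5/91; threaded value p + q = 96; d = 3654; 3654 = 2 * 3^2 * 7 * 29; sigma = (1 + 2) * (1 + 3 + 9) * (1 + 7) * (1 + 29) = 3 * 13 * 8 * 30 = 9360; answer 9360

9360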